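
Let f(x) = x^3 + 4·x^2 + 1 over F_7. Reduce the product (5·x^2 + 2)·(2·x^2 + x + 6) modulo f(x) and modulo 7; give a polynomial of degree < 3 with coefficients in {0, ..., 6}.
Multiply as integer polynomials: a · b = 10·x^4 + 5·x^3 + 34·x^2 + 2·x + 12. Reducing coefficients mod 7: a · b ≡ 3·x^4 + 5·x^3 + 6·x^2 + 2·x + 5. Now divide by f(x) = x^3 + 4·x^2 + 1 in F_7[x], eliminating the leading term at each step:
  leading term 3·x^4: subtract (3·x)·f(x) = 3·x^4 + 5·x^3 + 3·x, leaving 6·x^2 + 6·x + 5 (coefficients mod 7)
The degree is now < 3, so this is the remainder. Hence a · b ≡ 6·x^2 + 6·x + 5 in F_7[x]/(f).

Final answer: a · b ≡ 6·x^2 + 6·x + 5 (mod f(x))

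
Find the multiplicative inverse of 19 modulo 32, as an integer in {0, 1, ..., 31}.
19^(−1) ≡ 27 (mod 32)

Apply the extended Euclidean algorithm to (32, 19), tracking rows (r, s, t) with s·32 + t·19 = r. Each division r_prev = q·r_cur + r_new produces the new row as (previous row) − q·(current row):
  row A: (32, 1, 0)   [1·32 + 0·19 = 32]
  row B: (19, 0, 1)   [0·32 + 1·19 = 19]
  32 = 1·19 + 13   → row C = row A − 1·row B = (13, 1, −1)   [check: 1·32 − 1·19 = 13]
  19 = 1·13 + 6   → row D = row B − 1·row C = (6, −1, 2)   [check: −1·32 + 2·19 = 6]
  13 = 2·6 + 1   → row E = row C − 2·row D = (1, 3, −5)   [check: 3·32 − 5·19 = 1]
  6 = 6·1 + 0   → remainder 0, stop. gcd = 1 (last nonzero row E).
The gcd is 1, so 19 is invertible mod 32. The last nonzero row gives 3·32 − 5·19 = 1, so t = −5. So 19^(−1) ≡ −5 ≡ 27 (mod 32). Verify: 19 · 27 = 513 ≡ 1 (mod 32). ✓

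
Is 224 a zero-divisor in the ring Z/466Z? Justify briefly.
YES

gcd(224, 466) = 2 > 1, so 224 is not a unit in Z/466Z. In Z/nZ every nonzero non-unit is a zero-divisor: explicitly, take b = 466/gcd = 233 ≠ 0 (mod 466); then 224·233 = 52192 = 112·466, i.e. 224·233 ≡ 0 (mod 466). So 224 is a zero-divisor.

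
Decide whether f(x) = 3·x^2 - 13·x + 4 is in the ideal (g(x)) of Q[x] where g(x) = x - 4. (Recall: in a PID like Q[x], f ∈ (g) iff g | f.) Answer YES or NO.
YES

In Q[x] the ideal (g) consists of all multiples of g, so f ∈ (g) iff g | f, i.e. iff the remainder of f on division by g is 0. Divide f by g (g is monic, so eliminate the leading term of the running remainder at each step):
  leading term 3·x^2: subtract (3·x)·g(x) = 3·x^2 - 12·x, leaving 4 - x
  leading term -x: subtract (-1)·g(x) = 4 - x, leaving 0
The remainder is 0, so f(x) = g(x) · h(x) with h(x) = 3·x - 1. Hence g | f, i.e. f ∈ (g).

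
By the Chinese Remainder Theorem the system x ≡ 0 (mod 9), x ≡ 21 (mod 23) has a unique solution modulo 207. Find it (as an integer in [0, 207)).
x ≡ 90 (mod 207); the representative in [0, 207) is 90

The moduli 9, 23 are pairwise coprime, so by the CRT there is a unique solution mod 9·23 = 207.
Solve by successive substitution. Start with x ≡ 0 (mod 9).
  Combine with x ≡ 21 (mod 23): write x = 9·t and require 9·t ≡ 21 (mod 23). Since 9^(−1) ≡ 18 (mod 23), t ≡ 18·21 ≡ 10 (mod 23). So x ≡ 9·10 = 90 (mod 207).
Unique solution in [0, 207): x = 90.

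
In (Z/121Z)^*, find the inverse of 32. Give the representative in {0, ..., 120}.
Apply the extended Euclidean algorithm to (121, 32), tracking rows (r, s, t) with s·121 + t·32 = r. Each division r_prev = q·r_cur + r_new produces the new row as (previous row) − q·(current row):
  row A: (121, 1, 0)   [1·121 + 0·32 = 121]
  row B: (32, 0, 1)   [0·121 + 1·32 = 32]
  121 = 3·32 + 25   → row C = row A − 3·row B = (25, 1, −3)   [check: 1·121 − 3·32 = 25]
  32 = 1·25 + 7   → row D = row B − 1·row C = (7, −1, 4)   [check: −1·121 + 4·32 = 7]
  25 = 3·7 + 4   → row E = row C − 3·row D = (4, 4, −15)   [check: 4·121 − 15·32 = 4]
  7 = 1·4 + 3   → row F = row D − 1·row E = (3, −5, 19)   [check: −5·121 + 19·32 = 3]
  4 = 1·3 + 1   → row G = row E − 1·row F = (1, 9, −34)   [check: 9·121 − 34·32 = 1]
  3 = 3·1 + 0   → remainder 0, stop. gcd = 1 (last nonzero row G).
The gcd is 1, so 32 is invertible mod 121. The last nonzero row gives 9·121 − 34·32 = 1, so t = −34. So 32^(−1) ≡ −34 ≡ 87 (mod 121). Verify: 32 · 87 = 2784 ≡ 1 (mod 121). ✓

Final answer: 32^(−1) ≡ 87 (mod 121)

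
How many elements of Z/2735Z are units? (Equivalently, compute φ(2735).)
An element a ∈ Z/2735Z is a unit iff gcd(a, 2735) = 1, so the number of units is φ(2735). φ is multiplicative, with φ(p^e) = p^e − p^(e−1). Factorise 2735 = 5 · 547. Then
  φ(2735) = (5 − 1) · (547 − 1) = 4 · 546 = 2184.

Final answer: Z/2735Z has φ(2735) = 2184 units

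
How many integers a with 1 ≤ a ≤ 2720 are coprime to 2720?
The number of a ∈ {1, ..., 2720} with gcd(a, 2720) = 1 is by definition Euler's totient φ(2720). φ is multiplicative, with φ(p^e) = p^e − p^(e−1). Factorise 2720 = 2^5 · 5 · 17. Then
  φ(2720) = (2^5 − 2^4) · (5 − 1) · (17 − 1) = 16 · 4 · 16 = 1024.
So there are 1024 such integers.

Final answer: 1024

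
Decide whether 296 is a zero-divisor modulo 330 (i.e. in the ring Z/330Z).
YES

gcd(296, 330) = 2 > 1, so 296 is not a unit in Z/330Z. In Z/nZ every nonzero non-unit is a zero-divisor: explicitly, take b = 330/gcd = 165 ≠ 0 (mod 330); then 296·165 = 48840 = 148·330, i.e. 296·165 ≡ 0 (mod 330). So 296 is a zero-divisor.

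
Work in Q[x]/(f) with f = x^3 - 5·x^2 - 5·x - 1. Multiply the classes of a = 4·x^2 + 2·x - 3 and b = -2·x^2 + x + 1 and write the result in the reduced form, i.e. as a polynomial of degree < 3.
First multiply in Q[x] without reducing: a · b = -8·x^4 + 12·x^2 - x - 3. Now divide by f(x) = x^3 - 5·x^2 - 5·x - 1, eliminating the leading term at each step:
  leading term -8·x^4: subtract (-8·x)·f(x) = -8·x^4 + 40·x^3 + 40·x^2 + 8·x, leaving -40·x^3 - 28·x^2 - 9·x - 3
  leading term -40·x^3: subtract (-40)·f(x) = -40·x^3 + 200·x^2 + 200·x + 40, leaving -228·x^2 - 209·x - 43
The degree is now < 3, so this is the remainder. Hence a · b ≡ -228·x^2 - 209·x - 43 in Q[x]/(f).

Final answer: a · b ≡ -228·x^2 - 209·x - 43 (mod f(x))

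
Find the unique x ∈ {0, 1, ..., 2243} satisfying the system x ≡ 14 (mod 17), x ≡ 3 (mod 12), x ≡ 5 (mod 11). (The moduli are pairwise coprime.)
The moduli 17, 12, 11 are pairwise coprime, so by the CRT there is a unique solution mod 17·12·11 = 2244.
Solve by successive substitution. Start with x ≡ 14 (mod 17).
  Combine with x ≡ 3 (mod 12): write x = 14 + 17·t and require 14 + 17·t ≡ 3 (mod 12), i.e. 17·t ≡ 3 − 14 ≡ 1 (mod 12). Since 17^(−1) ≡ 5 (mod 12) (17 ≡ 5 (mod 12)), t ≡ 5·1 ≡ 5 (mod 12). So x ≡ 14 + 17·5 = 99 (mod 204).
  Combine with x ≡ 5 (mod 11): write x = 99 + 204·t and require 99 + 204·t ≡ 5 (mod 11), i.e. 204·t ≡ 5 − 99 ≡ 5 (mod 11). Since 204^(−1) ≡ 2 (mod 11) (204 ≡ 6 (mod 11)), t ≡ 2·5 ≡ 10 (mod 11). So x ≡ 99 + 204·10 = 2139 (mod 2244).
Unique solution in [0, 2244): x = 2139.

Final answer: x ≡ 2139 (mod 2244); the representative in [0, 2244) is 2139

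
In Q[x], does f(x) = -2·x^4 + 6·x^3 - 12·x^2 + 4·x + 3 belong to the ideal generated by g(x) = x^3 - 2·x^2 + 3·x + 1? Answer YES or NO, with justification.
NO

In Q[x] the ideal (g) consists of all multiples of g, so f ∈ (g) iff g | f, i.e. iff the remainder of f on division by g is 0. Divide f by g (g is monic, so eliminate the leading term of the running remainder at each step):
  leading term -2·x^4: subtract (-2·x)·g(x) = -2·x^4 + 4·x^3 - 6·x^2 - 2·x, leaving 2·x^3 - 6·x^2 + 6·x + 3
  leading term 2·x^3: subtract (2)·g(x) = 2·x^3 - 4·x^2 + 6·x + 2, leaving 1 - 2·x^2
The remainder r(x) = 1 - 2·x^2 ≠ 0 (and deg r < deg g), so g ∤ f, i.e. f ∉ (g).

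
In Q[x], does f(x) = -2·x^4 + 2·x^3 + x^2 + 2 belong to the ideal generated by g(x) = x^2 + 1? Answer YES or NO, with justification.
In Q[x] the ideal (g) consists of all multiples of g, so f ∈ (g) iff g | f, i.e. iff the remainder of f on division by g is 0. Divide f by g (g is monic, so eliminate the leading term of the running remainder at each step):
  leading term -2·x^4: subtract (-2·x^2)·g(x) = -2·x^4 - 2·x^2, leaving 2·x^3 + 3·x^2 + 2
  leading term 2·x^3: subtract (2·x)·g(x) = 2·x^3 + 2·x, leaving 3·x^2 - 2·x + 2
  leading term 3·x^2: subtract (3)·g(x) = 3·x^2 + 3, leaving -2·x - 1
The remainder r(x) = -2·x - 1 ≠ 0 (and deg r < deg g), so g ∤ f, i.e. f ∉ (g).

Final answer: NO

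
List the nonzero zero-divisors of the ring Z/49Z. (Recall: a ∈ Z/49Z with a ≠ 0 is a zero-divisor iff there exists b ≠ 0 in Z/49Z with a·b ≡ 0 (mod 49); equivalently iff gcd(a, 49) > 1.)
An element a ∈ Z/49Z (with a ≠ 0) is a zero-divisor iff gcd(a, 49) > 1 (because a is a unit precisely when gcd(a, n) = 1, and in Z/nZ every nonzero, non-unit element is a zero-divisor). Scan a = 1, ..., 48 and keep those with gcd(a, 49) > 1:
  gcd(7, 49) = 7, gcd(14, 49) = 7, gcd(21, 49) = 7, gcd(28, 49) = 7, gcd(35, 49) = 7, gcd(42, 49) = 7.
All other a ∈ {1, ..., 48} have gcd(a, 49) = 1 and are units. So the nonzero zero-divisors are exactly the 6 values of a appearing in this scan.

Final answer: nonzero zero-divisors of Z/49Z = {7, 14, 21, 28, 35, 42}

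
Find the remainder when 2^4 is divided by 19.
Use repeated squaring. Binary(4) = 100. Walk through the bits of the exponent 4 left-to-right: at each bit after the leading one, square the running value, then multiply by 2 if the bit is 1 (always reducing mod 19):
  bit 1 = 1 (leading): start with 2.
  bit 2 = 0: square 2^2 = 4 (mod 19).
  bit 3 = 0: square 4^2 = 16 (mod 19).
Final value: 2^4 ≡ 16 (mod 19).

Final answer: 16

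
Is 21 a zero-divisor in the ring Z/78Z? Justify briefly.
YES

gcd(21, 78) = 3 > 1, so 21 is not a unit in Z/78Z. In Z/nZ every nonzero non-unit is a zero-divisor: explicitly, take b = 78/gcd = 26 ≠ 0 (mod 78); then 21·26 = 546 = 7·78, i.e. 21·26 ≡ 0 (mod 78). So 21 is a zero-divisor.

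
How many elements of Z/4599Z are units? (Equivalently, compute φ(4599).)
Z/4599Z has φ(4599) = 2592 units

An element a ∈ Z/4599Z is a unit iff gcd(a, 4599) = 1, so the number of units is φ(4599). φ is multiplicative, with φ(p^e) = p^e − p^(e−1). Factorise 4599 = 3^2 · 7 · 73. Then
  φ(4599) = (3^2 − 3^1) · (7 − 1) · (73 − 1) = 6 · 6 · 72 = 2592.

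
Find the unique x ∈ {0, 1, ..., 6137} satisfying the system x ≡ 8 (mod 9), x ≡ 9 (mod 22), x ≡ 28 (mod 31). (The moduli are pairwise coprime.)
The moduli 9, 22, 31 are pairwise coprime, so by the CRT there is a unique solution mod 9·22·31 = 6138.
Solve by successive substitution. Start with x ≡ 8 (mod 9).
  Combine with x ≡ 9 (mod 22): write x = 8 + 9·t and require 8 + 9·t ≡ 9 (mod 22), i.e. 9·t ≡ 9 − 8 ≡ 1 (mod 22). Since 9^(−1) ≡ 5 (mod 22), t ≡ 5·1 ≡ 5 (mod 22). So x ≡ 8 + 9·5 = 53 (mod 198).
  Combine with x ≡ 28 (mod 31): write x = 53 + 198·t and require 53 + 198·t ≡ 28 (mod 31), i.e. 198·t ≡ 28 − 53 ≡ 6 (mod 31). Since 198^(−1) ≡ 13 (mod 31) (198 ≡ 12 (mod 31)), t ≡ 13·6 ≡ 16 (mod 31). So x ≡ 53 + 198·16 = 3221 (mod 6138).
Unique solution in [0, 6138): x = 3221.

Final answer: x ≡ 3221 (mod 6138); the representative in [0, 6138) is 3221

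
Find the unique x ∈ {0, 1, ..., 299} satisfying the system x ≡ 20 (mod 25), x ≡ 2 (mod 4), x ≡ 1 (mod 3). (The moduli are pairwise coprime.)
The moduli 25, 4, 3 are pairwise coprime, so by the CRT there is a unique solution mod 25·4·3 = 300.
Solve by successive substitution. Start with x ≡ 20 (mod 25).
  Combine with x ≡ 2 (mod 4): write x = 20 + 25·t and require 20 + 25·t ≡ 2 (mod 4), i.e. 25·t ≡ 2 − 20 ≡ 2 (mod 4). Since 25^(−1) ≡ 1 (mod 4) (25 ≡ 1 (mod 4)), t ≡ 1·2 ≡ 2 (mod 4). So x ≡ 20 + 25·2 = 70 (mod 100).
  Combine with x ≡ 1 (mod 3): write x = 70 + 100·t and require 70 + 100·t ≡ 1 (mod 3), i.e. 100·t ≡ 1 − 70 ≡ 0 (mod 3). Since 100^(−1) ≡ 1 (mod 3) (100 ≡ 1 (mod 3)), t ≡ 1·0 ≡ 0 (mod 3). So x ≡ 70 + 100·0 = 70 (mod 300).
Unique solution in [0, 300): x = 70.

Final answer: x ≡ 70 (mod 300); the representative in [0, 300) is 70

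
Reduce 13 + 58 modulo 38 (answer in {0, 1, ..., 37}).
33

Reduce the summands first: 58 ≡ 20 (mod 38), so 13 + 58 ≡ 13 + 20 (mod 38). 13 + 20 = 33; 33 = 0·38 + 33, so (13 + 58) mod 38 = 33.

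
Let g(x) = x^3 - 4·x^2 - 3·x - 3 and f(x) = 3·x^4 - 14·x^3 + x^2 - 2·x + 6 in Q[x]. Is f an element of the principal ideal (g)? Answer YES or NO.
NO

In Q[x] the ideal (g) consists of all multiples of g, so f ∈ (g) iff g | f, i.e. iff the remainder of f on division by g is 0. Divide f by g (g is monic, so eliminate the leading term of the running remainder at each step):
  leading term 3·x^4: subtract (3·x)·g(x) = 3·x^4 - 12·x^3 - 9·x^2 - 9·x, leaving -2·x^3 + 10·x^2 + 7·x + 6
  leading term -2·x^3: subtract (-2)·g(x) = -2·x^3 + 8·x^2 + 6·x + 6, leaving 2·x^2 + x
The remainder r(x) = 2·x^2 + x ≠ 0 (and deg r < deg g), so g ∤ f, i.e. f ∉ (g).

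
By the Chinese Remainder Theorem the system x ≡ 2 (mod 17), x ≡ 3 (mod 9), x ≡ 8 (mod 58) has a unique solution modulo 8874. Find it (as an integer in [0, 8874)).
x ≡ 3198 (mod 8874); the representative in [0, 8874) is 3198

The moduli 17, 9, 58 are pairwise coprime, so by the CRT there is a unique solution mod 17·9·58 = 8874.
Solve by successive substitution. Start with x ≡ 2 (mod 17).
  Combine with x ≡ 3 (mod 9): write x = 2 + 17·t and require 2 + 17·t ≡ 3 (mod 9), i.e. 17·t ≡ 3 − 2 ≡ 1 (mod 9). Since 17^(−1) ≡ 8 (mod 9) (17 ≡ 8 (mod 9)), t ≡ 8·1 ≡ 8 (mod 9). So x ≡ 2 + 17·8 = 138 (mod 153).
  Combine with x ≡ 8 (mod 58): write x = 138 + 153·t and require 138 + 153·t ≡ 8 (mod 58), i.e. 153·t ≡ 8 − 138 ≡ 44 (mod 58). Since 153^(−1) ≡ 11 (mod 58) (153 ≡ 37 (mod 58)), t ≡ 11·44 ≡ 20 (mod 58). So x ≡ 138 + 153·20 = 3198 (mod 8874).
Unique solution in [0, 8874): x = 3198.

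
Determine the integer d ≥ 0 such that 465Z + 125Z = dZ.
In the PID Z, (a, b) is generated by gcd(a, b). Compute gcd(465, 125) with the extended Euclidean algorithm, tracking rows (r, s, t) with s·465 + t·125 = r:
  row A: (465, 1, 0)   [1·465 + 0·125 = 465]
  row B: (125, 0, 1)   [0·465 + 1·125 = 125]
  465 = 3·125 + 90   → row C = row A − 3·row B = (90, 1, −3)   [check: 1·465 − 3·125 = 90]
  125 = 1·90 + 35   → row D = row B − 1·row C = (35, −1, 4)   [check: −1·465 + 4·125 = 35]
  90 = 2·35 + 20   → row E = row C − 2·row D = (20, 3, −11)   [check: 3·465 − 11·125 = 20]
  35 = 1·20 + 15   → row F = row D − 1·row E = (15, −4, 15)   [check: −4·465 + 15·125 = 15]
  20 = 1·15 + 5   → row G = row E − 1·row F = (5, 7, −26)   [check: 7·465 − 26·125 = 5]
  15 = 3·5 + 0   → remainder 0, stop. gcd = 5 (last nonzero row G).
So gcd(465, 125) = 5, with Bézout identity 7·465 − 26·125 = 5. Containment (⊇): the Bézout identity exhibits 5 as an element of (465, 125), giving (5) ⊆ (465, 125). Containment (⊆): since 5 | 465 and 5 | 125 (465 = 5·93, 125 = 5·25), every Z-linear combination of 465 and 125 is divisible by 5, so (465, 125) ⊆ (5). Therefore (465, 125) = (5), d = 5.

Final answer: (465, 125) = (5); d = 5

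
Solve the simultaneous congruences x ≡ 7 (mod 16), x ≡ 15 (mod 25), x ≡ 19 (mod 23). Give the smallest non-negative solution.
x ≡ 5815 (mod 9200); the representative in [0, 9200) is 5815

The moduli 16, 25, 23 are pairwise coprime, so by the CRT there is a unique solution mod 16·25·23 = 9200.
Solve by successive substitution. Start with x ≡ 7 (mod 16).
  Combine with x ≡ 15 (mod 25): write x = 7 + 16·t and require 7 + 16·t ≡ 15 (mod 25), i.e. 16·t ≡ 15 − 7 ≡ 8 (mod 25). Since 16^(−1) ≡ 11 (mod 25), t ≡ 11·8 ≡ 13 (mod 25). So x ≡ 7 + 16·13 = 215 (mod 400).
  Combine with x ≡ 19 (mod 23): write x = 215 + 400·t and require 215 + 400·t ≡ 19 (mod 23), i.e. 400·t ≡ 19 − 215 ≡ 11 (mod 23). Since 400^(−1) ≡ 18 (mod 23) (400 ≡ 9 (mod 23)), t ≡ 18·11 ≡ 14 (mod 23). So x ≡ 215 + 400·14 = 5815 (mod 9200).
Unique solution in [0, 9200): x = 5815.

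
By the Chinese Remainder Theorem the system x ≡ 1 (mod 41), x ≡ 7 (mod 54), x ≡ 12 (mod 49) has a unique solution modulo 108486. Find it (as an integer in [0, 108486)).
The moduli 41, 54, 49 are pairwise coprime, so by the CRT there is a unique solution mod 41·54·49 = 108486.
Solve by successive substitution. Start with x ≡ 1 (mod 41).
  Combine with x ≡ 7 (mod 54): write x = 1 + 41·t and require 1 + 41·t ≡ 7 (mod 54), i.e. 41·t ≡ 7 − 1 ≡ 6 (mod 54). Since 41^(−1) ≡ 29 (mod 54), t ≡ 29·6 ≡ 12 (mod 54). So x ≡ 1 + 41·12 = 493 (mod 2214).
  Combine with x ≡ 12 (mod 49): write x = 493 + 2214·t and require 493 + 2214·t ≡ 12 (mod 49), i.e. 2214·t ≡ 12 − 493 ≡ 9 (mod 49). Since 2214^(−1) ≡ 11 (mod 49) (2214 ≡ 9 (mod 49)), t ≡ 11·9 ≡ 1 (mod 49). So x ≡ 493 + 2214·1 = 2707 (mod 108486).
Unique solution in [0, 108486): x = 2707.

Final answer: x ≡ 2707 (mod 108486); the representative in [0, 108486) is 2707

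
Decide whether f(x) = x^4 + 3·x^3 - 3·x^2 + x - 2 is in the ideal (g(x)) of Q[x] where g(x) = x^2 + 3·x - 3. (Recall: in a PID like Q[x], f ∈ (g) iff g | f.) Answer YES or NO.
In Q[x] the ideal (g) consists of all multiples of g, so f ∈ (g) iff g | f, i.e. iff the remainder of f on division by g is 0. Divide f by g (g is monic, so eliminate the leading term of the running remainder at each step):
  leading term x^4: subtract (x^2)·g(x) = x^4 + 3·x^3 - 3·x^2, leaving x - 2
The remainder r(x) = x - 2 ≠ 0 (and deg r < deg g), so g ∤ f, i.e. f ∉ (g).

Final answer: NO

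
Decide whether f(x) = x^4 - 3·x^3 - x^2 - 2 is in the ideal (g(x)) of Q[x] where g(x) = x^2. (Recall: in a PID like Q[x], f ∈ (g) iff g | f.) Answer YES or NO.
NO

In Q[x] the ideal (g) consists of all multiples of g, so f ∈ (g) iff g | f, i.e. iff the remainder of f on division by g is 0. Divide f by g (g is monic, so eliminate the leading term of the running remainder at each step):
  leading term x^4: subtract (x^2)·g(x) = x^4, leaving -3·x^3 - x^2 - 2
  leading term -3·x^3: subtract (-3·x)·g(x) = -3·x^3, leaving -x^2 - 2
  leading term -x^2: subtract (-1)·g(x) = -x^2, leaving -2
The remainder r(x) = -2 ≠ 0 (and deg r < deg g), so g ∤ f, i.e. f ∉ (g).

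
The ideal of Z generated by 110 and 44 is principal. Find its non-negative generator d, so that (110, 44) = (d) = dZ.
(110, 44) = (22); d = 22

In the PID Z, (a, b) is generated by gcd(a, b). Compute gcd(110, 44) with the extended Euclidean algorithm, tracking rows (r, s, t) with s·110 + t·44 = r:
  row A: (110, 1, 0)   [1·110 + 0·44 = 110]
  row B: (44, 0, 1)   [0·110 + 1·44 = 44]
  110 = 2·44 + 22   → row C = row A − 2·row B = (22, 1, −2)   [check: 1·110 − 2·44 = 22]
  44 = 2·22 + 0   → remainder 0, stop. gcd = 22 (last nonzero row C).
So gcd(110, 44) = 22, with Bézout identity 1·110 − 2·44 = 22. Containment (⊇): the Bézout identity exhibits 22 as an element of (110, 44), giving (22) ⊆ (110, 44). Containment (⊆): since 22 | 110 and 22 | 44 (110 = 22·5, 44 = 22·2), every Z-linear combination of 110 and 44 is divisible by 22, so (110, 44) ⊆ (22). Therefore (110, 44) = (22), d = 22.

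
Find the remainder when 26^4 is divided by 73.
Use repeated squaring. Binary(4) = 100. Walk through the bits of the exponent 4 left-to-right: at each bit after the leading one, square the running value, then multiply by 26 if the bit is 1 (always reducing mod 73):
  bit 1 = 1 (leading): start with 26.
  bit 2 = 0: square 26^2 = 676 ≡ 19 (mod 73).
  bit 3 = 0: square 19^2 = 361 ≡ 69 (mod 73).
Final value: 26^4 ≡ 69 (mod 73).

Final answer: 69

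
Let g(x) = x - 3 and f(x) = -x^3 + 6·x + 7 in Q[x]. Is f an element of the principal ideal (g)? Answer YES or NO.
NO

In Q[x] the ideal (g) consists of all multiples of g, so f ∈ (g) iff g | f, i.e. iff the remainder of f on division by g is 0. Divide f by g (g is monic, so eliminate the leading term of the running remainder at each step):
  leading term -x^3: subtract (-x^2)·g(x) = -x^3 + 3·x^2, leaving -3·x^2 + 6·x + 7
  leading term -3·x^2: subtract (-3·x)·g(x) = -3·x^2 + 9·x, leaving 7 - 3·x
  leading term -3·x: subtract (-3)·g(x) = 9 - 3·x, leaving -2
The remainder r(x) = -2 ≠ 0 (and deg r < deg g), so g ∤ f, i.e. f ∉ (g).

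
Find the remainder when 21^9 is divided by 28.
21

Use repeated squaring. Binary(9) = 1001. Walk through the bits of the exponent 9 left-to-right: at each bit after the leading one, square the running value, then multiply by 21 if the bit is 1 (always reducing mod 28):
  bit 1 = 1 (leading): start with 21.
  bit 2 = 0: square 21^2 = 441 ≡ 21 (mod 28).
  bit 3 = 0: square 21^2 = 441 ≡ 21 (mod 28).
  bit 4 = 1: square 21^2 = 441 ≡ 21; bit is 1, so multiply 21·21 = 441 ≡ 21 (mod 28).
Final value: 21^9 ≡ 21 (mod 28).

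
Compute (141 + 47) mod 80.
Reduce the summands first: 141 ≡ 61 (mod 80), so 141 + 47 ≡ 61 + 47 (mod 80). 61 + 47 = 108; 108 = 1·80 + 28, so (141 + 47) mod 80 = 28.

Final answer: 28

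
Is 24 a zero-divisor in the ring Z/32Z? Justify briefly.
gcd(24, 32) = 8 > 1, so 24 is not a unit in Z/32Z. In Z/nZ every nonzero non-unit is a zero-divisor: explicitly, take b = 32/gcd = 4 ≠ 0 (mod 32); then 24·4 = 96 = 3·32, i.e. 24·4 ≡ 0 (mod 32). So 24 is a zero-divisor.

Final answer: YES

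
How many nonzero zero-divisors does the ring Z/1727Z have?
Z/1727Z has 166 nonzero zero-divisors

In Z/1727Z each nonzero element is either a unit (gcd with 1727 is 1) or a zero-divisor (gcd > 1). The number of units is φ(1727): factorise 1727 = 11 · 157, so φ(1727) = (11 − 1) · (157 − 1) = 10 · 156 = 1560. The nonzero elements number 1727 − 1 = 1726. Hence the nonzero zero-divisors number 1726 − 1560 = 166.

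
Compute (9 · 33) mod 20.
17

Reduce the factors first: 33 ≡ 13 (mod 20), so 9 · 33 ≡ 9 · 13 (mod 20). 9 · 13 = 117. Dividing by 20: 117 = 5·20 + 17. So (9 · 33) mod 20 = 17.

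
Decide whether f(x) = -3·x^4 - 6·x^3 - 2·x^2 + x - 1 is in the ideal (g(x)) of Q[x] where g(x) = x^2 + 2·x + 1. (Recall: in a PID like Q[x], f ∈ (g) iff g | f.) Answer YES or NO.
NO

In Q[x] the ideal (g) consists of all multiples of g, so f ∈ (g) iff g | f, i.e. iff the remainder of f on division by g is 0. Divide f by g (g is monic, so eliminate the leading term of the running remainder at each step):
  leading term -3·x^4: subtract (-3·x^2)·g(x) = -3·x^4 - 6·x^3 - 3·x^2, leaving x^2 + x - 1
  leading term x^2: subtract (1)·g(x) = x^2 + 2·x + 1, leaving -x - 2
The remainder r(x) = -x - 2 ≠ 0 (and deg r < deg g), so g ∤ f, i.e. f ∉ (g).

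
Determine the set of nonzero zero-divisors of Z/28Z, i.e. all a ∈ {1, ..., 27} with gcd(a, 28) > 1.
An element a ∈ Z/28Z (with a ≠ 0) is a zero-divisor iff gcd(a, 28) > 1 (because a is a unit precisely when gcd(a, n) = 1, and in Z/nZ every nonzero, non-unit element is a zero-divisor). Scan a = 1, ..., 27 and keep those with gcd(a, 28) > 1:
  gcd(2, 28) = 2, gcd(4, 28) = 4, gcd(6, 28) = 2, gcd(7, 28) = 7, gcd(8, 28) = 4, gcd(10, 28) = 2, gcd(12, 28) = 4, gcd(14, 28) = 14, gcd(16, 28) = 4, gcd(18, 28) = 2, gcd(20, 28) = 4, gcd(21, 28) = 7, gcd(22, 28) = 2, gcd(24, 28) = 4, gcd(26, 28) = 2.
All other a ∈ {1, ..., 27} have gcd(a, 28) = 1 and are units. So the nonzero zero-divisors are exactly the 15 values of a appearing in this scan.

Final answer: nonzero zero-divisors of Z/28Z = {2, 4, 6, 7, 8, 10, 12, 14, 16, 18, 20, 21, 22, 24, 26}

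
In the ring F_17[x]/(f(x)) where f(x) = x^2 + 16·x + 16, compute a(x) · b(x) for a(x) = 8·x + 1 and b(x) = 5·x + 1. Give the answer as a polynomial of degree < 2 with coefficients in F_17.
a · b ≡ 2·x + 7 (mod f(x))

Multiply as integer polynomials: a · b = 40·x^2 + 13·x + 1. Reducing coefficients mod 17: a · b ≡ 6·x^2 + 13·x + 1. Now divide by f(x) = x^2 + 16·x + 16 in F_17[x], eliminating the leading term at each step:
  leading term 6·x^2: subtract (6)·f(x) = 6·x^2 + 11·x + 11, leaving 2·x + 7 (coefficients mod 17)
The degree is now < 2, so this is the remainder. Hence a · b ≡ 2·x + 7 in F_17[x]/(f).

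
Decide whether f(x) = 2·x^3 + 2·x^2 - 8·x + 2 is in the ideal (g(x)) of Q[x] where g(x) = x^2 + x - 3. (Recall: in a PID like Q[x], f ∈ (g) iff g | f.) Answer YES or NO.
In Q[x] the ideal (g) consists of all multiples of g, so f ∈ (g) iff g | f, i.e. iff the remainder of f on division by g is 0. Divide f by g (g is monic, so eliminate the leading term of the running remainder at each step):
  leading term 2·x^3: subtract (2·x)·g(x) = 2·x^3 + 2·x^2 - 6·x, leaving 2 - 2·x
The remainder r(x) = 2 - 2·x ≠ 0 (and deg r < deg g), so g ∤ f, i.e. f ∉ (g).

Final answer: NO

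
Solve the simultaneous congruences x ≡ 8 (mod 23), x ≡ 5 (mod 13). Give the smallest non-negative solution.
x ≡ 31 (mod 299); the representative in [0, 299) is 31

The moduli 23, 13 are pairwise coprime, so by the CRT there is a unique solution mod 23·13 = 299.
Solve by successive substitution. Start with x ≡ 8 (mod 23).
  Combine with x ≡ 5 (mod 13): write x = 8 + 23·t and require 8 + 23·t ≡ 5 (mod 13), i.e. 23·t ≡ 5 − 8 ≡ 10 (mod 13). Since 23^(−1) ≡ 4 (mod 13) (23 ≡ 10 (mod 13)), t ≡ 4·10 ≡ 1 (mod 13). So x ≡ 8 + 23·1 = 31 (mod 299).
Unique solution in [0, 299): x = 31.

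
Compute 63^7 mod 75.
Use repeated squaring. Binary(7) = 111. Walk through the bits of the exponent 7 left-to-right: at each bit after the leading one, square the running value, then multiply by 63 if the bit is 1 (always reducing mod 75):
  bit 1 = 1 (leading): start with 63.
  bit 2 = 1: square 63^2 = 3969 ≡ 69; bit is 1, so multiply 69·63 = 4347 ≡ 72 (mod 75).
  bit 3 = 1: square 72^2 = 5184 ≡ 9; bit is 1, so multiply 9·63 = 567 ≡ 42 (mod 75).
Final value: 63^7 ≡ 42 (mod 75).

Final answer: 42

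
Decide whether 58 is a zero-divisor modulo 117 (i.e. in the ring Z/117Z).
gcd(58, 117) = 1, so 58 is a unit in Z/117Z (it has a multiplicative inverse). A unit cannot be a zero-divisor: if 58·b ≡ 0 then multiplying both sides by 58^(−1) gives b ≡ 0. So 58 is not a zero-divisor.

Final answer: NO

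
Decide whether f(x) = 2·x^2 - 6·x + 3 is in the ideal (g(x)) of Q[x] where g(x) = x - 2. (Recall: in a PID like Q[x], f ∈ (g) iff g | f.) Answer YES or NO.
In Q[x] the ideal (g) consists of all multiples of g, so f ∈ (g) iff g | f, i.e. iff the remainder of f on division by g is 0. Divide f by g (g is monic, so eliminate the leading term of the running remainder at each step):
  leading term 2·x^2: subtract (2·x)·g(x) = 2·x^2 - 4·x, leaving 3 - 2·x
  leading term -2·x: subtract (-2)·g(x) = 4 - 2·x, leaving -1
The remainder r(x) = -1 ≠ 0 (and deg r < deg g), so g ∤ f, i.e. f ∉ (g).

Final answer: NO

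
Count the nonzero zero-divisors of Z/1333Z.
Z/1333Z has 72 nonzero zero-divisors

In Z/1333Z each nonzero element is either a unit (gcd with 1333 is 1) or a zero-divisor (gcd > 1). The number of units is φ(1333): factorise 1333 = 31 · 43, so φ(1333) = (31 − 1) · (43 − 1) = 30 · 42 = 1260. The nonzero elements number 1333 − 1 = 1332. Hence the nonzero zero-divisors number 1332 − 1260 = 72.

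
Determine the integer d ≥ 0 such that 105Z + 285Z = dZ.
In the PID Z, (a, b) is generated by gcd(a, b). Compute gcd(285, 105) with the extended Euclidean algorithm, tracking rows (r, s, t) with s·285 + t·105 = r:
  row A: (285, 1, 0)   [1·285 + 0·105 = 285]
  row B: (105, 0, 1)   [0·285 + 1·105 = 105]
  285 = 2·105 + 75   → row C = row A − 2·row B = (75, 1, −2)   [check: 1·285 − 2·105 = 75]
  105 = 1·75 + 30   → row D = row B − 1·row C = (30, −1, 3)   [check: −1·285 + 3·105 = 30]
  75 = 2·30 + 15   → row E = row C − 2·row D = (15, 3, −8)   [check: 3·285 − 8·105 = 15]
  30 = 2·15 + 0   → remainder 0, stop. gcd = 15 (last nonzero row E).
So gcd(105, 285) = 15, with Bézout identity 3·285 − 8·105 = 15. Containment (⊇): the Bézout identity exhibits 15 as an element of (105, 285), giving (15) ⊆ (105, 285). Containment (⊆): since 15 | 105 and 15 | 285 (105 = 15·7, 285 = 15·19), every Z-linear combination of 105 and 285 is divisible by 15, so (105, 285) ⊆ (15). Therefore (105, 285) = (15), d = 15.

Final answer: (105, 285) = (15); d = 15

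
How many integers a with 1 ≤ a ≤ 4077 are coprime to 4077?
The number of a ∈ {1, ..., 4077} with gcd(a, 4077) = 1 is by definition Euler's totient φ(4077). φ is multiplicative, with φ(p^e) = p^e − p^(e−1). Factorise 4077 = 3^3 · 151. Then
  φ(4077) = (3^3 − 3^2) · (151 − 1) = 18 · 150 = 2700.
So there are 2700 such integers.

Final answer: 2700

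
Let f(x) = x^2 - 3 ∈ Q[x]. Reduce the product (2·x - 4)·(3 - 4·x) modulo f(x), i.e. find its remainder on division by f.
First multiply in Q[x] without reducing: a · b = -8·x^2 + 22·x - 12. Now divide by f(x) = x^2 - 3, eliminating the leading term at each step:
  leading term -8·x^2: subtract (-8)·f(x) = 24 - 8·x^2, leaving 22·x - 36
The degree is now < 2, so this is the remainder. Hence a · b ≡ 22·x - 36 in Q[x]/(f).

Final answer: a · b ≡ 22·x - 36 (mod f(x))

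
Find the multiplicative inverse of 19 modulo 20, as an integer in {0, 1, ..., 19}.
19^(−1) ≡ 19 (mod 20)

Apply the extended Euclidean algorithm to (20, 19), tracking rows (r, s, t) with s·20 + t·19 = r. Each division r_prev = q·r_cur + r_new produces the new row as (previous row) − q·(current row):
  row A: (20, 1, 0)   [1·20 + 0·19 = 20]
  row B: (19, 0, 1)   [0·20 + 1·19 = 19]
  20 = 1·19 + 1   → row C = row A − 1·row B = (1, 1, −1)   [check: 1·20 − 1·19 = 1]
  19 = 19·1 + 0   → remainder 0, stop. gcd = 1 (last nonzero row C).
The gcd is 1, so 19 is invertible mod 20. The last nonzero row gives 1·20 − 1·19 = 1, so t = −1. So 19^(−1) ≡ −1 ≡ 19 (mod 20). Verify: 19 · 19 = 361 ≡ 1 (mod 20). ✓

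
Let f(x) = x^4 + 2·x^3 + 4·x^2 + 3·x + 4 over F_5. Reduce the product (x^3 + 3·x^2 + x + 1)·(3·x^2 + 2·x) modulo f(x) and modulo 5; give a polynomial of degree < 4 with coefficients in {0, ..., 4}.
Multiply as integer polynomials: a · b = 3·x^5 + 11·x^4 + 9·x^3 + 5·x^2 + 2·x. Reducing coefficients mod 5: a · b ≡ 3·x^5 + x^4 + 4·x^3 + 2·x. Now divide by f(x) = x^4 + 2·x^3 + 4·x^2 + 3·x + 4 in F_5[x], eliminating the leading term at each step:
  leading term 3·x^5: subtract (3·x)·f(x) = 3·x^5 + x^4 + 2·x^3 + 4·x^2 + 2·x, leaving 2·x^3 + x^2 (coefficients mod 5)
The degree is now < 4, so this is the remainder. Hence a · b ≡ 2·x^3 + x^2 in F_5[x]/(f).

Final answer: a · b ≡ 2·x^3 + x^2 (mod f(x))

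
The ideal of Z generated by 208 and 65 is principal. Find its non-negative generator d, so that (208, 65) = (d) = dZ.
(208, 65) = (13); d = 13

In the PID Z, (a, b) is generated by gcd(a, b). Compute gcd(208, 65) with the extended Euclidean algorithm, tracking rows (r, s, t) with s·208 + t·65 = r:
  row A: (208, 1, 0)   [1·208 + 0·65 = 208]
  row B: (65, 0, 1)   [0·208 + 1·65 = 65]
  208 = 3·65 + 13   → row C = row A − 3·row B = (13, 1, −3)   [check: 1·208 − 3·65 = 13]
  65 = 5·13 + 0   → remainder 0, stop. gcd = 13 (last nonzero row C).
So gcd(208, 65) = 13, with Bézout identity 1·208 − 3·65 = 13. Containment (⊇): the Bézout identity exhibits 13 as an element of (208, 65), giving (13) ⊆ (208, 65). Containment (⊆): since 13 | 208 and 13 | 65 (208 = 13·16, 65 = 13·5), every Z-linear combination of 208 and 65 is divisible by 13, so (208, 65) ⊆ (13). Therefore (208, 65) = (13), d = 13.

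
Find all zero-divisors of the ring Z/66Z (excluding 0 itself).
An element a ∈ Z/66Z (with a ≠ 0) is a zero-divisor iff gcd(a, 66) > 1 (because a is a unit precisely when gcd(a, n) = 1, and in Z/nZ every nonzero, non-unit element is a zero-divisor). Scan a = 1, ..., 65 and keep those with gcd(a, 66) > 1:
  gcd(2, 66) = 2, gcd(3, 66) = 3, gcd(4, 66) = 2, gcd(6, 66) = 6, gcd(8, 66) = 2, gcd(9, 66) = 3, gcd(10, 66) = 2, gcd(11, 66) = 11, gcd(12, 66) = 6, gcd(14, 66) = 2, gcd(15, 66) = 3, gcd(16, 66) = 2, gcd(18, 66) = 6, gcd(20, 66) = 2, gcd(21, 66) = 3, gcd(22, 66) = 22, gcd(24, 66) = 6, gcd(26, 66) = 2, gcd(27, 66) = 3, gcd(28, 66) = 2, gcd(30, 66) = 6, gcd(32, 66) = 2, gcd(33, 66) = 33, gcd(34, 66) = 2, gcd(36, 66) = 6, gcd(38, 66) = 2, gcd(39, 66) = 3, gcd(40, 66) = 2, gcd(42, 66) = 6, gcd(44, 66) = 22, gcd(45, 66) = 3, gcd(46, 66) = 2, gcd(48, 66) = 6, gcd(50, 66) = 2, gcd(51, 66) = 3, gcd(52, 66) = 2, gcd(54, 66) = 6, gcd(55, 66) = 11, gcd(56, 66) = 2, gcd(57, 66) = 3, gcd(58, 66) = 2, gcd(60, 66) = 6, gcd(62, 66) = 2, gcd(63, 66) = 3, gcd(64, 66) = 2.
All other a ∈ {1, ..., 65} have gcd(a, 66) = 1 and are units. So the nonzero zero-divisors are exactly the 45 values of a appearing in this scan.

Final answer: nonzero zero-divisors of Z/66Z = {2, 3, 4, 6, 8, 9, 10, 11, 12, 14, 15, 16, 18, 20, 21, 22, 24, 26, 27, 28, 30, 32, 33, 34, 36, 38, 39, 40, 42, 44, 45, 46, 48, 50, 51, 52, 54, 55, 56, 57, 58, 60, 62, 63, 64}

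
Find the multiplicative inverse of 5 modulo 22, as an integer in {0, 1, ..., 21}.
Apply the extended Euclidean algorithm to (22, 5), tracking rows (r, s, t) with s·22 + t·5 = r. Each division r_prev = q·r_cur + r_new produces the new row as (previous row) − q·(current row):
  row A: (22, 1, 0)   [1·22 + 0·5 = 22]
  row B: (5, 0, 1)   [0·22 + 1·5 = 5]
  22 = 4·5 + 2   → row C = row A − 4·row B = (2, 1, −4)   [check: 1·22 − 4·5 = 2]
  5 = 2·2 + 1   → row D = row B − 2·row C = (1, −2, 9)   [check: −2·22 + 9·5 = 1]
  2 = 2·1 + 0   → remainder 0, stop. gcd = 1 (last nonzero row D).
The gcd is 1, so 5 is invertible mod 22. The last nonzero row gives −2·22 + 9·5 = 1, so t = 9. So 5^(−1) ≡ 9 (mod 22). Verify: 5 · 9 = 45 ≡ 1 (mod 22). ✓

Final answer: 5^(−1) ≡ 9 (mod 22)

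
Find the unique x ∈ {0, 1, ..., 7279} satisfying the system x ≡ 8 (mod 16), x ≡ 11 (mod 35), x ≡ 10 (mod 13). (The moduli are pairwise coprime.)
The moduli 16, 35, 13 are pairwise coprime, so by the CRT there is a unique solution mod 16·35·13 = 7280.
Solve by successive substitution. Start with x ≡ 8 (mod 16).
  Combine with x ≡ 11 (mod 35): write x = 8 + 16·t and require 8 + 16·t ≡ 11 (mod 35), i.e. 16·t ≡ 11 − 8 ≡ 3 (mod 35). Since 16^(−1) ≡ 11 (mod 35), t ≡ 11·3 ≡ 33 (mod 35). So x ≡ 8 + 16·33 = 536 (mod 560).
  Combine with x ≡ 10 (mod 13): write x = 536 + 560·t and require 536 + 560·t ≡ 10 (mod 13), i.e. 560·t ≡ 10 − 536 ≡ 7 (mod 13). Since 560^(−1) ≡ 1 (mod 13) (560 ≡ 1 (mod 13)), t ≡ 1·7 ≡ 7 (mod 13). So x ≡ 536 + 560·7 = 4456 (mod 7280).
Unique solution in [0, 7280): x = 4456.

Final answer: x ≡ 4456 (mod 7280); the representative in [0, 7280) is 4456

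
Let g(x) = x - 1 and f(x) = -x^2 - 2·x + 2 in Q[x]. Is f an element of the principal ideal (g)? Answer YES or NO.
In Q[x] the ideal (g) consists of all multiples of g, so f ∈ (g) iff g | f, i.e. iff the remainder of f on division by g is 0. Divide f by g (g is monic, so eliminate the leading term of the running remainder at each step):
  leading term -x^2: subtract (-x)·g(x) = -x^2 + x, leaving 2 - 3·x
  leading term -3·x: subtract (-3)·g(x) = 3 - 3·x, leaving -1
The remainder r(x) = -1 ≠ 0 (and deg r < deg g), so g ∤ f, i.e. f ∉ (g).

Final answer: NO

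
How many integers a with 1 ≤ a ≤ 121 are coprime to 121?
110

The number of a ∈ {1, ..., 121} with gcd(a, 121) = 1 is by definition Euler's totient φ(121). φ is multiplicative, with φ(p^e) = p^e − p^(e−1). Factorise 121 = 11^2. Then
  φ(121) = (11^2 − 11^1) = 110 = 110.
So there are 110 such integers.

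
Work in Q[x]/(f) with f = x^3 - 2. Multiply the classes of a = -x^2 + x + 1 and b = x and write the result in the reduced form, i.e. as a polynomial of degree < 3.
a · b ≡ x^2 + x - 2 (mod f(x))

First multiply in Q[x] without reducing: a · b = -x^3 + x^2 + x. Now divide by f(x) = x^3 - 2, eliminating the leading term at each step:
  leading term -x^3: subtract (-1)·f(x) = 2 - x^3, leaving x^2 + x - 2
The degree is now < 3, so this is the remainder. Hence a · b ≡ x^2 + x - 2 in Q[x]/(f).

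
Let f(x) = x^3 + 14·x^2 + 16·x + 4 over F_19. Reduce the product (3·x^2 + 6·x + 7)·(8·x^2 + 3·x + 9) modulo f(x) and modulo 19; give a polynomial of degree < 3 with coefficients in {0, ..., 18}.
a · b ≡ 13·x^2 + 16·x + 1 (mod f(x))

Multiply as integer polynomials: a · b = 24·x^4 + 57·x^3 + 101·x^2 + 75·x + 63. Reducing coefficients mod 19: a · b ≡ 5·x^4 + 6·x^2 + 18·x + 6. Now divide by f(x) = x^3 + 14·x^2 + 16·x + 4 in F_19[x], eliminating the leading term at each step:
  leading term 5·x^4: subtract (5·x)·f(x) = 5·x^4 + 13·x^3 + 4·x^2 + x, leaving 6·x^3 + 2·x^2 + 17·x + 6 (coefficients mod 19)
  leading term 6·x^3: subtract (6)·f(x) = 6·x^3 + 8·x^2 + x + 5, leaving 13·x^2 + 16·x + 1 (coefficients mod 19)
The degree is now < 3, so this is the remainder. Hence a · b ≡ 13·x^2 + 16·x + 1 in F_19[x]/(f).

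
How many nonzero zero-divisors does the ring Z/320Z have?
In Z/320Z each nonzero element is either a unit (gcd with 320 is 1) or a zero-divisor (gcd > 1). The number of units is φ(320): factorise 320 = 2^6 · 5, so φ(320) = (2^6 − 2^5) · (5 − 1) = 32 · 4 = 128. The nonzero elements number 320 − 1 = 319. Hence the nonzero zero-divisors number 319 − 128 = 191.

Final answer: Z/320Z has 191 nonzero zero-divisors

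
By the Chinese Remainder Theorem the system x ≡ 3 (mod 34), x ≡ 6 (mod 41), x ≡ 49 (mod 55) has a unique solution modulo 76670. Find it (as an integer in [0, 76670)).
x ≡ 71879 (mod 76670); the representative in [0, 76670) is 71879

The moduli 34, 41, 55 are pairwise coprime, so by the CRT there is a unique solution mod 34·41·55 = 76670.
Solve by successive substitution. Start with x ≡ 3 (mod 34).
  Combine with x ≡ 6 (mod 41): write x = 3 + 34·t and require 3 + 34·t ≡ 6 (mod 41), i.e. 34·t ≡ 6 − 3 ≡ 3 (mod 41). Since 34^(−1) ≡ 35 (mod 41), t ≡ 35·3 ≡ 23 (mod 41). So x ≡ 3 + 34·23 = 785 (mod 1394).
  Combine with x ≡ 49 (mod 55): write x = 785 + 1394·t and require 785 + 1394·t ≡ 49 (mod 55), i.e. 1394·t ≡ 49 − 785 ≡ 34 (mod 55). Since 1394^(−1) ≡ 29 (mod 55) (1394 ≡ 19 (mod 55)), t ≡ 29·34 ≡ 51 (mod 55). So x ≡ 785 + 1394·51 = 71879 (mod 76670).
Unique solution in [0, 76670): x = 71879.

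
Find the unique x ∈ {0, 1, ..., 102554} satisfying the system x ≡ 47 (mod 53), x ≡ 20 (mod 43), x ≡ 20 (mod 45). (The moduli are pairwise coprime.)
x ≡ 1955 (mod 102555); the representative in [0, 102555) is 1955

The moduli 53, 43, 45 are pairwise coprime, so by the CRT there is a unique solution mod 53·43·45 = 102555.
Solve by successive substitution. Start with x ≡ 47 (mod 53).
  Combine with x ≡ 20 (mod 43): write x = 47 + 53·t and require 47 + 53·t ≡ 20 (mod 43), i.e. 53·t ≡ 20 − 47 ≡ 16 (mod 43). Since 53^(−1) ≡ 13 (mod 43) (53 ≡ 10 (mod 43)), t ≡ 13·16 ≡ 36 (mod 43). So x ≡ 47 + 53·36 = 1955 (mod 2279).
  Combine with x ≡ 20 (mod 45): write x = 1955 + 2279·t and require 1955 + 2279·t ≡ 20 (mod 45), i.e. 2279·t ≡ 20 − 1955 ≡ 0 (mod 45). Since 2279^(−1) ≡ 14 (mod 45) (2279 ≡ 29 (mod 45)), t ≡ 14·0 ≡ 0 (mod 45). So x ≡ 1955 + 2279·0 = 1955 (mod 102555).
Unique solution in [0, 102555): x = 1955.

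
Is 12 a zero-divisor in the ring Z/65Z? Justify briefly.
gcd(12, 65) = 1, so 12 is a unit in Z/65Z (it has a multiplicative inverse). A unit cannot be a zero-divisor: if 12·b ≡ 0 then multiplying both sides by 12^(−1) gives b ≡ 0. So 12 is not a zero-divisor.

Final answer: NO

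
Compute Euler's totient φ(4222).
φ(4222) = 2110

φ is multiplicative, with φ(p^e) = p^e − p^(e−1). Factorise 4222 = 2 · 2111. Then
  φ(4222) = (2 − 1) · (2111 − 1) = 1 · 2110 = 2110.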